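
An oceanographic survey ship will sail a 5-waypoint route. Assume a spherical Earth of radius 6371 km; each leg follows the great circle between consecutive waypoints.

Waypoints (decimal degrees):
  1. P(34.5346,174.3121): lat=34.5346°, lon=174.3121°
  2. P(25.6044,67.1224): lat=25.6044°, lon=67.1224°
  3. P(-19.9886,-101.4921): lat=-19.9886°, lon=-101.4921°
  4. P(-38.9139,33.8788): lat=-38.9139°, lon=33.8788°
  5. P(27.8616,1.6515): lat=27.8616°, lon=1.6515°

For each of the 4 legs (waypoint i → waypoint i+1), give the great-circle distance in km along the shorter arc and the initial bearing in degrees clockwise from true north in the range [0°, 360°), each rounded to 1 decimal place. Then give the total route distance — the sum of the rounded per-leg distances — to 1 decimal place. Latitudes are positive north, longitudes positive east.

Leg 1: dist=9845.4 km, bearing=300.5°
Leg 2: dist=18692.3 km, bearing=295.8°
Leg 3: dist=11986.6 km, bearing=145.0°
Leg 4: dist=8144.0 km, bearing=330.5°
Total: 48668.3 km

Leg 1: φ1=0.6027425, φ2=0.4468811, Δφ=-0.1558614, Δλ=-1.8708132 rad; a=sin²(Δφ/2)+cosφ1·cosφ2·sin²(Δλ/2)=0.4872800123; c=2·atan2(√a, √(1-a))=1.545353607; dist=6371·c=9845.448 ≈ 9845.4 km; running total=9845.4 km
Leg 1 bearing: y=sinΔλ·cosφ2=-0.86151732, x=cosφ1·sinφ2-sinφ1·cosφ2·cosΔλ=0.50709044; θ=atan2(y, x)=-59.5189° <0 so +360° → 300.4811° ≈ 300.5°
Leg 2: φ1=0.4468811, φ2=-0.3488669, Δφ=-0.7957480, Δλ=-2.9428782 rad; a=sin²(Δφ/2)+cosφ1·cosφ2·sin²(Δλ/2)=0.9892615606; c=2·atan2(√a, √(1-a))=2.933967037; dist=6371·c=18692.304 ≈ 18692.3 km; running total=28537.7 km
Leg 2 bearing: y=sinΔλ·cosφ2=-0.18551745, x=cosφ1·sinφ2-sinφ1·cosφ2·cosΔλ=0.08986533; θ=atan2(y, x)=-64.1543° <0 so +360° → 295.8457° ≈ 295.8°
Leg 3: φ1=-0.3488669, φ2=-0.6791757, Δφ=-0.3303088, Δλ=2.3626679 rad; a=sin²(Δφ/2)+cosφ1·cosφ2·sin²(Δλ/2)=0.6528315393; c=2·atan2(√a, √(1-a))=1.881431087; dist=6371·c=11986.597 ≈ 11986.6 km; running total=40524.3 km
Leg 3 bearing: y=sinΔλ·cosφ2=0.54662013, x=cosφ1·sinφ2-sinφ1·cosφ2·cosΔλ=-0.77960023; θ=atan2(y, x)=144.9636° ≈ 145.0°
Leg 4: φ1=-0.6791757, φ2=0.4862767, Δφ=1.1654523, Δλ=-0.5624725 rad; a=sin²(Δφ/2)+cosφ1·cosφ2·sin²(Δλ/2)=0.3558212914; c=2·atan2(√a, √(1-a))=1.278285383; dist=6371·c=8143.956 ≈ 8144.0 km; running total=48668.3 km
Leg 4 bearing: y=sinΔλ·cosφ2=-0.47146115, x=cosφ1·sinφ2-sinφ1·cosφ2·cosΔλ=0.83341130; θ=atan2(y, x)=-29.4969° <0 so +360° → 330.5031° ≈ 330.5°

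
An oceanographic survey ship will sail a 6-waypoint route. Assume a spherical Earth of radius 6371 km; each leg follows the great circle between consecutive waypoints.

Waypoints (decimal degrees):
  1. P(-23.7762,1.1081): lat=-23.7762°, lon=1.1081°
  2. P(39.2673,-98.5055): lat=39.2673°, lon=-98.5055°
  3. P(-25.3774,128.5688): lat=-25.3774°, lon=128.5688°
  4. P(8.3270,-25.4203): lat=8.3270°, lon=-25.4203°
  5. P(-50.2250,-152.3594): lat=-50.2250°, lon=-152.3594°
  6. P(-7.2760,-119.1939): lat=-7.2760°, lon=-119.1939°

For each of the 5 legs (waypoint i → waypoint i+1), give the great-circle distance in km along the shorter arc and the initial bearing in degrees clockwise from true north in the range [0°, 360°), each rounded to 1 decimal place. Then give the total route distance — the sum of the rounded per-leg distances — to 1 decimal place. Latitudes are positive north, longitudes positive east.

Leg 1: dist=12446.2 km, bearing=304.6°
Leg 2: dist=15388.0 km, bearing=275.0°
Leg 3: dist=16672.5 km, bearing=240.0°
Leg 4: dist=13282.7 km, bearing=216.0°
Leg 5: dist=5677.0 km, bearing=44.2°
Total: 63466.4 km

Leg 1: φ1=-0.4149730, φ2=0.6853437, Δφ=1.1003166, Δλ=-1.7385853 rad; a=sin²(Δφ/2)+cosφ1·cosφ2·sin²(Δλ/2)=0.6867496582; c=2·atan2(√a, √(1-a))=1.953574813; dist=6371·c=12446.225 ≈ 12446.2 km; running total=12446.2 km
Leg 1 bearing: y=sinΔλ·cosφ2=-0.76332901, x=cosφ1·sinφ2-sinφ1·cosφ2·cosΔλ=0.52709305; θ=atan2(y, x)=-55.3742° <0 so +360° → 304.6258° ≈ 304.6°
Leg 2: φ1=0.6853437, φ2=-0.4429192, Δφ=-1.1282629, Δλ=3.9631942 rad; a=sin²(Δφ/2)+cosφ1·cosφ2·sin²(Δλ/2)=0.8738272999; c=2·atan2(√a, √(1-a))=2.415319586; dist=6371·c=15388.001 ≈ 15388.0 km; running total=27834.2 km
Leg 2 bearing: y=sinΔλ·cosφ2=-0.66157980, x=cosφ1·sinφ2-sinφ1·cosφ2·cosΔλ=0.05766077; θ=atan2(y, x)=-85.0189° <0 so +360° → 274.9811° ≈ 275.0°
Leg 3: φ1=-0.4429192, φ2=0.1453336, Δφ=0.5882528, Δλ=-2.6876168 rad; a=sin²(Δφ/2)+cosφ1·cosφ2·sin²(Δλ/2)=0.9327483001; c=2·atan2(√a, √(1-a))=2.616937237; dist=6371·c=16672.507 ≈ 16672.5 km; running total=44506.7 km
Leg 3 bearing: y=sinΔλ·cosφ2=-0.43391886, x=cosφ1·sinφ2-sinφ1·cosφ2·cosΔλ=-0.25025998; θ=atan2(y, x)=-119.9739° <0 so +360° → 240.0261° ≈ 240.0°
Leg 4: φ1=0.1453336, φ2=-0.8765916, Δφ=-1.0219252, Δλ=-2.2155052 rad; a=sin²(Δφ/2)+cosφ1·cosφ2·sin²(Δλ/2)=0.7458671842; c=2·atan2(√a, √(1-a))=2.084876783; dist=6371·c=13282.74998 ≈ 13282.7 km; running total=57789.4 km
Leg 4 bearing: y=sinΔλ·cosφ2=-0.51135552, x=cosφ1·sinφ2-sinφ1·cosφ2·cosΔλ=-0.70477858; θ=atan2(y, x)=-144.0371° <0 so +360° → 215.9629° ≈ 216.0°
Leg 5: φ1=-0.8765916, φ2=-0.1269902, Δφ=0.7496015, Δλ=0.5788472 rad; a=sin²(Δφ/2)+cosφ1·cosφ2·sin²(Δλ/2)=0.1857117268; c=2·atan2(√a, √(1-a))=0.891074697; dist=6371·c=5677.037 ≈ 5677.0 km; running total=63466.4 km
Leg 5 bearing: y=sinΔλ·cosφ2=0.54265413, x=cosφ1·sinφ2-sinφ1·cosφ2·cosΔλ=0.55715171; θ=atan2(y, x)=44.2448° ≈ 44.2°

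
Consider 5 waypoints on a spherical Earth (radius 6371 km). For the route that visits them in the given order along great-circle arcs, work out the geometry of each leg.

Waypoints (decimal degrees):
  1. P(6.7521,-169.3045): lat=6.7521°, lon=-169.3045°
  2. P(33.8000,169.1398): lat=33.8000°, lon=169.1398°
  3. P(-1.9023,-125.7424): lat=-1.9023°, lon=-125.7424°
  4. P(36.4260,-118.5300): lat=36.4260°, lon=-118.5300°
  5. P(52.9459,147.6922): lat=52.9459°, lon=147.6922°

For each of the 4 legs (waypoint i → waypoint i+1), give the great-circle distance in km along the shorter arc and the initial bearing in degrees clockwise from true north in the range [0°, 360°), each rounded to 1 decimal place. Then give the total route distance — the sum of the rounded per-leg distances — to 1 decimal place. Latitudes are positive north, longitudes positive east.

Leg 1: dist=3736.3 km, bearing=326.5°
Leg 2: dist=7858.3 km, bearing=106.1°
Leg 3: dist=4326.9 km, bearing=9.3°
Leg 4: dist=7091.2 km, bearing=317.9°
Total: 23012.7 km

Leg 1: φ1=0.1178464, φ2=0.5899213, Δφ=0.4720749, Δλ=5.9069674 rad; a=sin²(Δφ/2)+cosφ1·cosφ2·sin²(Δλ/2)=0.0835442944; c=2·atan2(√a, √(1-a))=0.586448391; dist=6371·c=3736.263 ≈ 3736.3 km; running total=3736.3 km
Leg 1 bearing: y=sinΔλ·cosφ2=-0.30530831, x=cosφ1·sinφ2-sinφ1·cosφ2·cosΔλ=0.46156843; θ=atan2(y, x)=-33.4830° <0 so +360° → 326.5170° ≈ 326.5°
Leg 2: φ1=0.5899213, φ2=-0.0332014, Δφ=-0.6231227, Δλ=-5.1466653 rad; a=sin²(Δφ/2)+cosφ1·cosφ2·sin²(Δλ/2)=0.3345095248; c=2·atan2(√a, √(1-a))=1.233453399; dist=6371·c=7858.332 ≈ 7858.3 km; running total=11594.6 km
Leg 2 bearing: y=sinΔλ·cosφ2=0.90667481, x=cosφ1·sinφ2-sinφ1·cosφ2·cosΔλ=-0.26151939; θ=atan2(y, x)=106.0896° ≈ 106.1°
Leg 3: φ1=-0.0332014, φ2=0.6357536, Δφ=0.6689550, Δλ=0.1258801 rad; a=sin²(Δφ/2)+cosφ1·cosφ2·sin²(Δλ/2)=0.1109464453; c=2·atan2(√a, √(1-a))=0.679149686; dist=6371·c=4326.863 ≈ 4326.9 km; running total=15921.5 km
Leg 3 bearing: y=sinΔλ·cosφ2=0.10101894, x=cosφ1·sinφ2-sinφ1·cosφ2·cosΔλ=0.61995524; θ=atan2(y, x)=9.2548° ≈ 9.3°
Leg 4: φ1=0.6357536, φ2=0.9240803, Δφ=0.2883266, Δλ=4.6464539 rad; a=sin²(Δφ/2)+cosφ1·cosφ2·sin²(Δλ/2)=0.2790327388; c=2·atan2(√a, √(1-a))=1.113042252; dist=6371·c=7091.192 ≈ 7091.2 km; running total=23012.7 km
Leg 4 bearing: y=sinΔλ·cosφ2=-0.60125951, x=cosφ1·sinφ2-sinφ1·cosφ2·cosΔλ=0.66571832; θ=atan2(y, x)=-42.0875° <0 so +360° → 317.9125° ≈ 317.9°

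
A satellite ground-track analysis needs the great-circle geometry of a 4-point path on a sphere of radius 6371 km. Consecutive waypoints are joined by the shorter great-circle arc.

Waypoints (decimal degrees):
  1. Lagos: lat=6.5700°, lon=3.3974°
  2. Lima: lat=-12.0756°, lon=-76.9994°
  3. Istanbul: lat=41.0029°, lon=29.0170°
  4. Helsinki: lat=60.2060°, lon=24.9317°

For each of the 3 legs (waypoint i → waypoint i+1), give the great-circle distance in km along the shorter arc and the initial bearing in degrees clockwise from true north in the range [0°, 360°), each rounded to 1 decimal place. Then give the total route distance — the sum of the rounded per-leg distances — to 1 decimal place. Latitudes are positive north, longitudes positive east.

Leg 1: φ1=0.1146681, φ2=-0.2107590, Δφ=-0.3254271, Δλ=-1.4031889 rad; a=sin²(Δφ/2)+cosφ1·cosφ2·sin²(Δλ/2)=0.4309375988; c=2·atan2(√a, √(1-a))=1.432228509; dist=6371·c=9124.728 ≈ 9124.7 km; running total=9124.7 km
Leg 1 bearing: y=sinΔλ·cosφ2=-0.96416922, x=cosφ1·sinφ2-sinφ1·cosφ2·cosΔλ=-0.22649340; θ=atan2(y, x)=-103.2197° <0 so +360° → 256.7803° ≈ 256.8°
Leg 2: φ1=-0.2107590, φ2=0.7156356, Δφ=0.9263946, Δλ=1.8503352 rad; a=sin²(Δφ/2)+cosφ1·cosφ2·sin²(Δλ/2)=0.6704370383; c=2·atan2(√a, √(1-a))=1.918642829; dist=6371·c=12223.673 ≈ 12223.7 km; running total=21348.4 km
Leg 2 bearing: y=sinΔλ·cosφ2=0.72538192, x=cosφ1·sinφ2-sinφ1·cosφ2·cosΔλ=0.59801834; θ=atan2(y, x)=50.4972° ≈ 50.5°
Leg 3: φ1=0.7156356, φ2=1.0507929, Δφ=0.3351573, Δλ=-0.0713019 rad; a=sin²(Δφ/2)+cosφ1·cosφ2·sin²(Δλ/2)=0.0282971143; c=2·atan2(√a, √(1-a))=0.338042164; dist=6371·c=2153.667 ≈ 2153.7 km; running total=23502.1 km
Leg 3 bearing: y=sinΔλ·cosφ2=-0.03539871, x=cosφ1·sinφ2-sinφ1·cosφ2·cosΔλ=0.32974609; θ=atan2(y, x)=-6.1273° <0 so +360° → 353.8727° ≈ 353.9°

Leg 1: dist=9124.7 km, bearing=256.8°
Leg 2: dist=12223.7 km, bearing=50.5°
Leg 3: dist=2153.7 km, bearing=353.9°
Total: 23502.1 km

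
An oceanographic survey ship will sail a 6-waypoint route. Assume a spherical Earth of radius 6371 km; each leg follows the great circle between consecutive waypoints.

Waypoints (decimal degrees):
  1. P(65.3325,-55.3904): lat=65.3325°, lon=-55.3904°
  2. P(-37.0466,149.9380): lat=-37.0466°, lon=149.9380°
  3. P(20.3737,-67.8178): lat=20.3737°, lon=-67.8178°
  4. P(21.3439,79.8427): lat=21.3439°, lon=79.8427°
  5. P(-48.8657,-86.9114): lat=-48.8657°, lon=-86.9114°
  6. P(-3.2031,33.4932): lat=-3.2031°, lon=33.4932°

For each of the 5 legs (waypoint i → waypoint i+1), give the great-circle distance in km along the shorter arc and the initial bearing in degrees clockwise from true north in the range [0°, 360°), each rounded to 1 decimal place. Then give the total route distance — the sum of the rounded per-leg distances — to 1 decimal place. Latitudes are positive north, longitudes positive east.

Leg 1: φ1=1.1402672, φ2=-0.6465851, Δφ=-1.7868524, Δλ=3.5836566 rad; a=sin²(Δφ/2)+cosφ1·cosφ2·sin²(Δλ/2)=0.9242862886; c=2·atan2(√a, √(1-a))=2.584077816; dist=6371·c=16463.160 ≈ 16463.2 km; running total=16463.2 km
Leg 1 bearing: y=sinΔλ·cosφ2=-0.34145150, x=cosφ1·sinφ2-sinφ1·cosφ2·cosΔλ=0.40414781; θ=atan2(y, x)=-40.1934° <0 so +360° → 319.8066° ≈ 319.8°
Leg 2: φ1=-0.6465851, φ2=0.3555881, Δφ=1.0021733, Δλ=-3.8005557 rad; a=sin²(Δφ/2)+cosφ1·cosφ2·sin²(Δλ/2)=0.9006513355; c=2·atan2(√a, √(1-a))=2.500265817; dist=6371·c=15929.194 ≈ 15929.2 km; running total=32392.4 km
Leg 2 bearing: y=sinΔλ·cosφ2=0.57399316, x=cosφ1·sinφ2-sinφ1·cosφ2·cosΔλ=-0.16865908; θ=atan2(y, x)=106.3746° ≈ 106.4°
Leg 3: φ1=0.3555881, φ2=0.3725213, Δφ=0.0169332, Δλ=2.5771619 rad; a=sin²(Δφ/2)+cosφ1·cosφ2·sin²(Δλ/2)=0.8055015416; c=2·atan2(√a, √(1-a))=2.228123413; dist=6371·c=14195.374 ≈ 14195.4 km; running total=46587.8 km
Leg 3 bearing: y=sinΔλ·cosφ2=0.49824517, x=cosφ1·sinφ2-sinφ1·cosφ2·cosΔλ=0.61516419; θ=atan2(y, x)=39.0053° ≈ 39.0°
Leg 4: φ1=0.3725213, φ2=-0.8528674, Δφ=-1.2253887, Δλ=-2.9104081 rad; a=sin²(Δφ/2)+cosφ1·cosφ2·sin²(Δλ/2)=0.9352671985; c=2·atan2(√a, √(1-a))=2.627083542; dist=6371·c=16737.149 ≈ 16737.1 km; running total=63324.9 km
Leg 4 bearing: y=sinΔλ·cosφ2=-0.15072821, x=cosφ1·sinφ2-sinφ1·cosφ2·cosΔλ=-0.46845584; θ=atan2(y, x)=-162.1641° <0 so +360° → 197.8359° ≈ 197.8°
Leg 5: φ1=-0.8528674, φ2=-0.0559046, Δφ=0.7969627, Δλ=2.1014567 rad; a=sin²(Δφ/2)+cosφ1·cosφ2·sin²(Δλ/2)=0.6451619851; c=2·atan2(√a, √(1-a))=1.865361699; dist=6371·c=11884.219 ≈ 11884.2 km; running total=75209.1 km
Leg 5 bearing: y=sinΔλ·cosφ2=0.86112563, x=cosφ1·sinφ2-sinφ1·cosφ2·cosΔλ=-0.41734235; θ=atan2(y, x)=115.8570° ≈ 115.9°

Leg 1: dist=16463.2 km, bearing=319.8°
Leg 2: dist=15929.2 km, bearing=106.4°
Leg 3: dist=14195.4 km, bearing=39.0°
Leg 4: dist=16737.1 km, bearing=197.8°
Leg 5: dist=11884.2 km, bearing=115.9°
Total: 75209.1 km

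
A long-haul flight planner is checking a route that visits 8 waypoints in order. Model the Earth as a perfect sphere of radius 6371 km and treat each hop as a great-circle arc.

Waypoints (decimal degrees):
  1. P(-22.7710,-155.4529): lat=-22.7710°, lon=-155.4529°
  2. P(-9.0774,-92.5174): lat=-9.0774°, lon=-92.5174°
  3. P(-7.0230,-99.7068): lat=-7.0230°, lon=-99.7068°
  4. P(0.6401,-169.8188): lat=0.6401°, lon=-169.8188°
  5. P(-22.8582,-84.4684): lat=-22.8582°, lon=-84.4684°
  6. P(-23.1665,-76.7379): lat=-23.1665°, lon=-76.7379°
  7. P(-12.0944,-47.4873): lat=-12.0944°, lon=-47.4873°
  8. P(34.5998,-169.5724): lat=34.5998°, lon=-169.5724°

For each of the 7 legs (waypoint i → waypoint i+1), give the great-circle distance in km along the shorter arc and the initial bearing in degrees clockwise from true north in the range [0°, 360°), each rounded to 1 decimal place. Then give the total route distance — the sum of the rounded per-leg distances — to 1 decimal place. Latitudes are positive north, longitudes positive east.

Leg 1: φ1=-0.3974289, φ2=-0.1584305, Δφ=0.2389984, Δλ=1.0984317 rad; a=sin²(Δφ/2)+cosφ1·cosφ2·sin²(Δλ/2)=0.2623296469; c=2·atan2(√a, √(1-a))=1.075445082; dist=6371·c=6851.661 ≈ 6851.7 km; running total=6851.7 km
Leg 1 bearing: y=sinΔλ·cosφ2=0.87934243, x=cosφ1·sinφ2-sinφ1·cosφ2·cosΔλ=0.02842718; θ=atan2(y, x)=88.1484° ≈ 88.1°
Leg 2: φ1=-0.1584305, φ2=-0.1225745, Δφ=0.0358560, Δλ=-0.1254787 rad; a=sin²(Δφ/2)+cosφ1·cosφ2·sin²(Δλ/2)=0.0041740867; c=2·atan2(√a, √(1-a))=0.129304406; dist=6371·c=823.798 ≈ 823.8 km; running total=7675.5 km
Leg 2 bearing: y=sinΔλ·cosφ2=-0.12421071, x=cosφ1·sinφ2-sinφ1·cosφ2·cosΔλ=0.03461727; θ=atan2(y, x)=-74.4270° <0 so +360° → 285.5730° ≈ 285.6°
Leg 3: φ1=-0.1225745, φ2=0.0111719, Δφ=0.1337463, Δλ=-1.2236852 rad; a=sin²(Δφ/2)+cosφ1·cosφ2·sin²(Δλ/2)=0.3318783642; c=2·atan2(√a, √(1-a))=1.227871271; dist=6371·c=7822.768 ≈ 7822.8 km; running total=15498.3 km
Leg 3 bearing: y=sinΔλ·cosφ2=-0.94030071, x=cosφ1·sinφ2-sinφ1·cosφ2·cosΔλ=0.05267857; θ=atan2(y, x)=-86.7935° <0 so +360° → 273.2065° ≈ 273.2°
Leg 4: φ1=0.0111719, φ2=-0.3989509, Δφ=-0.4101227, Δλ=1.4896455 rad; a=sin²(Δφ/2)+cosφ1·cosφ2·sin²(Δλ/2)=0.4648241840; c=2·atan2(√a, √(1-a))=1.500386533; dist=6371·c=9558.963 ≈ 9559.0 km; running total=25057.3 km
Leg 4 bearing: y=sinΔλ·cosφ2=0.91843656, x=cosφ1·sinφ2-sinφ1·cosφ2·cosΔλ=-0.38926203; θ=atan2(y, x)=112.9687° ≈ 113.0°
Leg 5: φ1=-0.3989509, φ2=-0.4043317, Δφ=-0.0053809, Δλ=0.1349227 rad; a=sin²(Δφ/2)+cosφ1·cosφ2·sin²(Δλ/2)=0.0038568768; c=2·atan2(√a, √(1-a))=0.124287498; dist=6371·c=791.836 ≈ 791.8 km; running total=25849.1 km
Leg 5 bearing: y=sinΔλ·cosφ2=0.12366725, x=cosφ1·sinφ2-sinφ1·cosφ2·cosΔλ=-0.00862651; θ=atan2(y, x)=93.9902° ≈ 94.0°
Leg 6: φ1=-0.4043317, φ2=-0.2110871, Δφ=0.1932446, Δλ=0.5105193 rad; a=sin²(Δφ/2)+cosφ1·cosφ2·sin²(Δλ/2)=0.0666195844; c=2·atan2(√a, √(1-a))=0.522126042; dist=6371·c=3326.465 ≈ 3326.5 km; running total=29175.6 km
Leg 6 bearing: y=sinΔλ·cosφ2=0.47778460, x=cosφ1·sinφ2-sinφ1·cosφ2·cosΔλ=0.14299488; θ=atan2(y, x)=73.3382° ≈ 73.3°
Leg 7: φ1=-0.2110871, φ2=0.6038804, Δφ=0.8149675, Δλ=-2.1307870 rad; a=sin²(Δφ/2)+cosφ1·cosφ2·sin²(Δλ/2)=0.7732519848; c=2·atan2(√a, √(1-a))=2.148980269; dist=6371·c=13691.153 ≈ 13691.2 km; running total=42866.8 km
Leg 7 bearing: y=sinΔλ·cosφ2=-0.69741227, x=cosφ1·sinφ2-sinφ1·cosφ2·cosΔλ=0.46362651; θ=atan2(y, x)=-56.3848° <0 so +360° → 303.6152° ≈ 303.6°

Leg 1: dist=6851.7 km, bearing=88.1°
Leg 2: dist=823.8 km, bearing=285.6°
Leg 3: dist=7822.8 km, bearing=273.2°
Leg 4: dist=9559.0 km, bearing=113.0°
Leg 5: dist=791.8 km, bearing=94.0°
Leg 6: dist=3326.5 km, bearing=73.3°
Leg 7: dist=13691.2 km, bearing=303.6°
Total: 42866.8 km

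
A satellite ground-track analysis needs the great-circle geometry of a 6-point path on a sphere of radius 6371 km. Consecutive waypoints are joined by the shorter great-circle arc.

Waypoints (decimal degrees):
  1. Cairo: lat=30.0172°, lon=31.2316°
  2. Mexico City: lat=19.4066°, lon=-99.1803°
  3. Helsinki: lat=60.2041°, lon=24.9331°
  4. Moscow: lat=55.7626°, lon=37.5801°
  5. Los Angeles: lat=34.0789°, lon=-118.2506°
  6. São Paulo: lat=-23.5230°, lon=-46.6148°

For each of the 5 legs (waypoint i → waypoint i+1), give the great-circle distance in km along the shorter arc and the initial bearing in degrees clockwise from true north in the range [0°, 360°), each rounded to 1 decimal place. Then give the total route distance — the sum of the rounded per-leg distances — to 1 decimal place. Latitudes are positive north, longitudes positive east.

Leg 1: φ1=0.5238990, φ2=0.3387091, Δφ=-0.1851899, Δλ=-2.2761170 rad; a=sin²(Δφ/2)+cosφ1·cosφ2·sin²(Δλ/2)=0.6816072389; c=2·atan2(√a, √(1-a))=1.942512010; dist=6371·c=12375.744 ≈ 12375.7 km; running total=12375.7 km
Leg 1 bearing: y=sinΔλ·cosφ2=-0.71814407, x=cosφ1·sinφ2-sinφ1·cosφ2·cosΔλ=0.59358600; θ=atan2(y, x)=-50.4244° <0 so +360° → 309.5756° ≈ 309.6°
Leg 2: φ1=0.3387091, φ2=1.0507598, Δφ=0.7120507, Δλ=2.1661875 rad; a=sin²(Δφ/2)+cosφ1·cosφ2·sin²(Δλ/2)=0.4872533580; c=2·atan2(√a, √(1-a))=1.545300281; dist=6371·c=9845.108 ≈ 9845.1 km; running total=22220.8 km
Leg 2 bearing: y=sinΔλ·cosφ2=0.41140784, x=cosφ1·sinφ2-sinφ1·cosφ2·cosΔλ=0.91109477; θ=atan2(y, x)=24.3017° ≈ 24.3°
Leg 3: φ1=1.0507598, φ2=0.9732410, Δφ=-0.0775188, Δλ=0.2207318 rad; a=sin²(Δφ/2)+cosφ1·cosφ2·sin²(Δλ/2)=0.0048931238; c=2·atan2(√a, √(1-a))=0.140016079; dist=6371·c=892.042 ≈ 892.0 km; running total=23112.8 km
Leg 3 bearing: y=sinΔλ·cosφ2=0.12318280, x=cosφ1·sinφ2-sinφ1·cosφ2·cosΔλ=-0.06559514; θ=atan2(y, x)=118.0354° ≈ 118.0°
Leg 4: φ1=0.9732410, φ2=0.5947890, Δφ=-0.3784520, Δλ=-2.7197588 rad; a=sin²(Δφ/2)+cosφ1·cosφ2·sin²(Δλ/2)=0.4809582160; c=2·atan2(√a, √(1-a))=1.532703547; dist=6371·c=9764.854 ≈ 9764.9 km; running total=32877.7 km
Leg 4 bearing: y=sinΔλ·cosφ2=-0.33912077, x=cosφ1·sinφ2-sinφ1·cosφ2·cosΔλ=0.93997167; θ=atan2(y, x)=-19.8383° <0 so +360° → 340.1617° ≈ 340.2°
Leg 5: φ1=0.5947890, φ2=-0.4105538, Δφ=-1.0053428, Δλ=1.2502806 rad; a=sin²(Δφ/2)+cosφ1·cosφ2·sin²(Δλ/2)=0.4921867222; c=2·atan2(√a, √(1-a))=1.555169135; dist=6371·c=9907.983 ≈ 9908.0 km; running total=42785.7 km
Leg 5 bearing: y=sinΔλ·cosφ2=0.87020502, x=cosφ1·sinφ2-sinφ1·cosφ2·cosΔλ=-0.49244191; θ=atan2(y, x)=119.5052° ≈ 119.5°

Leg 1: dist=12375.7 km, bearing=309.6°
Leg 2: dist=9845.1 km, bearing=24.3°
Leg 3: dist=892.0 km, bearing=118.0°
Leg 4: dist=9764.9 km, bearing=340.2°
Leg 5: dist=9908.0 km, bearing=119.5°
Total: 42785.7 km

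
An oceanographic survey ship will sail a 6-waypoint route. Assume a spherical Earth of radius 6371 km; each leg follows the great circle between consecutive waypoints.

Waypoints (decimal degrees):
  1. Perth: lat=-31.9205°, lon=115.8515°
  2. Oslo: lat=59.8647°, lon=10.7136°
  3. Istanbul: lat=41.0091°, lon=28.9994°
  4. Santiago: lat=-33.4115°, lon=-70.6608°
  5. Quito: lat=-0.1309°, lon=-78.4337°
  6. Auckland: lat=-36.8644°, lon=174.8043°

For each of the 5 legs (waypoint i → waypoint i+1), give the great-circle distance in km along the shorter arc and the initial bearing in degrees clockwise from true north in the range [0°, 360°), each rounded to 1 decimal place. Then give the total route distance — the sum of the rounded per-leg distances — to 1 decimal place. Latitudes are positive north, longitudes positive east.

Leg 1: φ1=-0.5571178, φ2=1.0448361, Δφ=1.6019539, Δλ=-1.8350025 rad; a=sin²(Δφ/2)+cosφ1·cosφ2·sin²(Δλ/2)=0.7842791600; c=2·atan2(√a, √(1-a))=2.175548621; dist=6371·c=13860.420 ≈ 13860.4 km; running total=13860.4 km
Leg 1 bearing: y=sinΔλ·cosφ2=-0.48462280, x=cosφ1·sinφ2-sinφ1·cosφ2·cosΔλ=0.66474219; θ=atan2(y, x)=-36.0935° <0 so +360° → 323.9065° ≈ 323.9°
Leg 2: φ1=1.0448361, φ2=0.7157438, Δφ=-0.3290923, Δλ=0.3191474 rad; a=sin²(Δφ/2)+cosφ1·cosφ2·sin²(Δλ/2)=0.0363971700; c=2·atan2(√a, √(1-a))=0.383914222; dist=6371·c=2445.918 ≈ 2445.9 km; running total=16306.3 km
Leg 2 bearing: y=sinΔλ·cosφ2=0.23676283, x=cosφ1·sinφ2-sinφ1·cosφ2·cosΔλ=-0.29022927; θ=atan2(y, x)=140.7932° ≈ 140.8°
Leg 3: φ1=0.7157438, φ2=-0.5831407, Δφ=-1.2988845, Δλ=-1.7393986 rad; a=sin²(Δφ/2)+cosφ1·cosφ2·sin²(Δλ/2)=0.7335117332; c=2·atan2(√a, √(1-a))=2.056717914; dist=6371·c=13103.3498 ≈ 13103.3 km; running total=29409.6 km
Leg 3 bearing: y=sinΔλ·cosφ2=-0.82290101, x=cosφ1·sinφ2-sinφ1·cosφ2·cosΔλ=-0.32360935; θ=atan2(y, x)=-111.4674° <0 so +360° → 248.5326° ≈ 248.5°
Leg 4: φ1=-0.5831407, φ2=-0.0022846, Δφ=0.5808560, Δλ=-0.1356627 rad; a=sin²(Δφ/2)+cosφ1·cosφ2·sin²(Δλ/2)=0.0858382018; c=2·atan2(√a, √(1-a))=0.594687537; dist=6371·c=3788.754 ≈ 3788.8 km; running total=33198.4 km
Leg 4 bearing: y=sinΔλ·cosφ2=-0.13524660, x=cosφ1·sinφ2-sinφ1·cosφ2·cosΔλ=0.54368040; θ=atan2(y, x)=-13.9694° <0 so +360° → 346.0306° ≈ 346.0°
Leg 5: φ1=-0.0022846, φ2=-0.6434052, Δφ=-0.6411205, Δλ=4.4198369 rad; a=sin²(Δφ/2)+cosφ1·cosφ2·sin²(Δλ/2)=0.6146814236; c=2·atan2(√a, √(1-a))=1.802219355; dist=6371·c=11481.940 ≈ 11481.9 km; running total=44680.3 km
Leg 5 bearing: y=sinΔλ·cosφ2=-0.76606391, x=cosφ1·sinφ2-sinφ1·cosφ2·cosΔλ=-0.60044881; θ=atan2(y, x)=-128.0897° <0 so +360° → 231.9103° ≈ 231.9°

Leg 1: dist=13860.4 km, bearing=323.9°
Leg 2: dist=2445.9 km, bearing=140.8°
Leg 3: dist=13103.3 km, bearing=248.5°
Leg 4: dist=3788.8 km, bearing=346.0°
Leg 5: dist=11481.9 km, bearing=231.9°
Total: 44680.3 km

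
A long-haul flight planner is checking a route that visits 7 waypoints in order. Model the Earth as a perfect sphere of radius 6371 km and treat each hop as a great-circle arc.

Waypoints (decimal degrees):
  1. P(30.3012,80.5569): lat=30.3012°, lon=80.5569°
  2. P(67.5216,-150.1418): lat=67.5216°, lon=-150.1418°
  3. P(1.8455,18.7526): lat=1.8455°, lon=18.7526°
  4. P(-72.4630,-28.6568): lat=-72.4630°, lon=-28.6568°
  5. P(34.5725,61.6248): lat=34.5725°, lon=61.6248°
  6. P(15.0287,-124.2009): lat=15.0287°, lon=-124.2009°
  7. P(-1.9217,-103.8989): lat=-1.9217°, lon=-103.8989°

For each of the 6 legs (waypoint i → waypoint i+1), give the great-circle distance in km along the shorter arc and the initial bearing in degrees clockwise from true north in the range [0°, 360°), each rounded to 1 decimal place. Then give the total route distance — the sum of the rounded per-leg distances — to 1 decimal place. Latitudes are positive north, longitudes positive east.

Leg 1: dist=8350.8 km, bearing=17.8°
Leg 2: dist=12253.2 km, bearing=11.8°
Leg 3: dist=8899.1 km, bearing=193.0°
Leg 4: dist=13659.2 km, bearing=78.5°
Leg 5: dist=14465.4 km, bearing=7.4°
Leg 6: dist=2922.9 km, bearing=128.5°
Total: 60550.6 km

Leg 1: φ1=0.5288557, φ2=1.1784742, Δφ=0.6496185, Δλ=-4.0264519 rad; a=sin²(Δφ/2)+cosφ1·cosφ2·sin²(Δλ/2)=0.3714370647; c=2·atan2(√a, √(1-a))=1.310749432; dist=6371·c=8350.785 ≈ 8350.8 km; running total=8350.8 km
Leg 1 bearing: y=sinΔλ·cosφ2=0.29586079, x=cosφ1·sinφ2-sinφ1·cosφ2·cosΔλ=0.91997428; θ=atan2(y, x)=17.8276° ≈ 17.8°
Leg 2: φ1=1.1784742, φ2=0.0322101, Δφ=-1.1462642, Δλ=2.9477634 rad; a=sin²(Δφ/2)+cosφ1·cosφ2·sin²(Δλ/2)=0.6726115672; c=2·atan2(√a, √(1-a))=1.923272853; dist=6371·c=12253.171 ≈ 12253.2 km; running total=20604.0 km
Leg 2 bearing: y=sinΔλ·cosφ2=0.19251796, x=cosφ1·sinφ2-sinφ1·cosφ2·cosΔλ=0.91856291; θ=atan2(y, x)=11.8371° ≈ 11.8°
Leg 3: φ1=0.0322101, φ2=-1.2647179, Δφ=-1.2969280, Δλ=-0.8274501 rad; a=sin²(Δφ/2)+cosφ1·cosφ2·sin²(Δλ/2)=0.4134462509; c=2·atan2(√a, √(1-a))=1.396812395; dist=6371·c=8899.092 ≈ 8899.1 km; running total=29503.1 km
Leg 3 bearing: y=sinΔλ·cosφ2=-0.22183543, x=cosφ1·sinφ2-sinφ1·cosφ2·cosΔλ=-0.95959514; θ=atan2(y, x)=-166.9833° <0 so +360° → 193.0167° ≈ 193.0°
Leg 4: φ1=-1.2647179, φ2=0.6034040, Δφ=1.8681219, Δλ=1.5757112 rad; a=sin²(Δφ/2)+cosφ1·cosφ2·sin²(Δλ/2)=0.7711472345; c=2·atan2(√a, √(1-a))=2.143961935; dist=6371·c=13659.181 ≈ 13659.2 km; running total=43162.3 km
Leg 4 bearing: y=sinΔλ·cosφ2=0.82339887, x=cosφ1·sinφ2-sinφ1·cosφ2·cosΔλ=0.16712571; θ=atan2(y, x)=78.5265° ≈ 78.5°
Leg 5: φ1=0.6034040, φ2=0.2623003, Δφ=-0.3411037, Δλ=-3.2432703 rad; a=sin²(Δφ/2)+cosφ1·cosφ2·sin²(Δλ/2)=0.8219983668; c=2·atan2(√a, √(1-a))=2.270507474; dist=6371·c=14465.403 ≈ 14465.4 km; running total=57627.7 km
Leg 5 bearing: y=sinΔλ·cosφ2=0.09803075, x=cosφ1·sinφ2-sinφ1·cosφ2·cosΔλ=0.75872141; θ=atan2(y, x)=7.3621° ≈ 7.4°
Leg 6: φ1=0.2623003, φ2=-0.0335400, Δφ=-0.2958403, Δλ=0.3543367 rad; a=sin²(Δφ/2)+cosφ1·cosφ2·sin²(Δλ/2)=0.0517035381; c=2·atan2(√a, √(1-a))=0.458781182; dist=6371·c=2922.895 ≈ 2922.9 km; running total=60550.6 km
Leg 6 bearing: y=sinΔλ·cosφ2=0.34677325, x=cosφ1·sinφ2-sinφ1·cosφ2·cosΔλ=-0.27544408; θ=atan2(y, x)=128.4603° ≈ 128.5°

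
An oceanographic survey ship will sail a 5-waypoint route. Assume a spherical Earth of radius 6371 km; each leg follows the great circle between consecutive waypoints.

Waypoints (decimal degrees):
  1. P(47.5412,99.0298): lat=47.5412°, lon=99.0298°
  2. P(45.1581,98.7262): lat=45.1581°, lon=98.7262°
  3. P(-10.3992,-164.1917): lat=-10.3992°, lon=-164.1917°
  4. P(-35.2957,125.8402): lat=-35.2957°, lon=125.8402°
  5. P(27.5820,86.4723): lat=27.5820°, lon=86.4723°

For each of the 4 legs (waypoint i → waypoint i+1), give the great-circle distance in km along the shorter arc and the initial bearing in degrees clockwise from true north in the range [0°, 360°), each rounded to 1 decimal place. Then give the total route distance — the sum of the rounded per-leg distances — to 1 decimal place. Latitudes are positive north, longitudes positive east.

Leg 1: dist=266.0 km, bearing=185.1°
Leg 2: dist=11378.3 km, bearing=92.4°
Leg 3: dist=7529.1 km, bearing=236.0°
Leg 4: dist=8121.4 km, bearing=324.0°
Total: 27294.8 km

Leg 1: φ1=0.8297505, φ2=0.7881575, Δφ=-0.0415929, Δλ=-0.0052988 rad; a=sin²(Δφ/2)+cosφ1·cosφ2·sin²(Δλ/2)=0.0004357722; c=2·atan2(√a, √(1-a))=0.041753348; dist=6371·c=266.011 ≈ 266.0 km; running total=266.0 km
Leg 1 bearing: y=sinΔλ·cosφ2=-0.00373646, x=cosφ1·sinφ2-sinφ1·cosφ2·cosΔλ=-0.04157365; θ=atan2(y, x)=-174.8643° <0 so +360° → 185.1357° ≈ 185.1°
Leg 2: φ1=0.7881575, φ2=-0.1815003, Δφ=-0.9696578, Δλ=-4.5887830 rad; a=sin²(Δφ/2)+cosφ1·cosφ2·sin²(Δλ/2)=0.6067497864; c=2·atan2(√a, √(1-a))=1.785952059; dist=6371·c=11378.301 ≈ 11378.3 km; running total=11644.3 km
Leg 2 bearing: y=sinΔλ·cosφ2=0.97606982, x=cosφ1·sinφ2-sinφ1·cosφ2·cosΔλ=-0.04129944; θ=atan2(y, x)=92.4229° ≈ 92.4°
Leg 3: φ1=-0.1815003, φ2=-0.6160262, Δφ=-0.4345259, Δλ=5.0620116 rad; a=sin²(Δφ/2)+cosφ1·cosφ2·sin²(Δλ/2)=0.3103598353; c=2·atan2(√a, √(1-a))=1.181777940; dist=6371·c=7529.107 ≈ 7529.1 km; running total=19173.4 km
Leg 3 bearing: y=sinΔλ·cosφ2=-0.76680368, x=cosφ1·sinφ2-sinφ1·cosφ2·cosΔλ=-0.51784027; θ=atan2(y, x)=-124.0321° <0 so +360° → 235.9679° ≈ 236.0°
Leg 4: φ1=-0.6160262, φ2=0.4813967, Δφ=1.0974229, Δλ=-0.6870995 rad; a=sin²(Δφ/2)+cosφ1·cosφ2·sin²(Δλ/2)=0.3541304214; c=2·atan2(√a, √(1-a))=1.274751737; dist=6371·c=8121.443 ≈ 8121.4 km; running total=27294.8 km
Leg 4 bearing: y=sinΔλ·cosφ2=-0.56220900, x=cosφ1·sinφ2-sinφ1·cosφ2·cosΔλ=0.77382770; θ=atan2(y, x)=-35.9995° <0 so +360° → 324.0005° ≈ 324.0°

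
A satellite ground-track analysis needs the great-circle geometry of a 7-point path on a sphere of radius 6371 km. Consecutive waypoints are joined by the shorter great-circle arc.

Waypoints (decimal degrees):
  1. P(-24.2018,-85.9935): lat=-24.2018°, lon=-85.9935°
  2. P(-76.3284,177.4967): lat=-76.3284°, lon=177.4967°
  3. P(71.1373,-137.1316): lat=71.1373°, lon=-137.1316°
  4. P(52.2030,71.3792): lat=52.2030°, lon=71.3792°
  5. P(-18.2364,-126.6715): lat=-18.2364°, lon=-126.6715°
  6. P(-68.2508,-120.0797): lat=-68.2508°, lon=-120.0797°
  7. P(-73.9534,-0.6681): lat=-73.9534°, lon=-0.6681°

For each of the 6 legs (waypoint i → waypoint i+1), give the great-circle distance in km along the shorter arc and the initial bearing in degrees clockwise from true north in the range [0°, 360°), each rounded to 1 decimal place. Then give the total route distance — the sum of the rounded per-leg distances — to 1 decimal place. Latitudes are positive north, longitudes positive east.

Leg 1: φ1=-0.4224011, φ2=-1.3321819, Δφ=-0.9097808, Δλ=4.5987715 rad; a=sin²(Δφ/2)+cosφ1·cosφ2·sin²(Δλ/2)=0.3130524952; c=2·atan2(√a, √(1-a))=1.187591240; dist=6371·c=7566.144 ≈ 7566.1 km; running total=7566.1 km
Leg 1 bearing: y=sinΔλ·cosφ2=-0.23483263, x=cosφ1·sinφ2-sinφ1·cosφ2·cosΔλ=-0.89724922; θ=atan2(y, x)=-165.3332° <0 so +360° → 194.6668° ≈ 194.7°
Leg 2: φ1=-1.3321819, φ2=1.2415801, Δφ=2.5737620, Δλ=-5.4912998 rad; a=sin²(Δφ/2)+cosφ1·cosφ2·sin²(Δλ/2)=0.9329012865; c=2·atan2(√a, √(1-a))=2.617548388; dist=6371·c=16676.401 ≈ 16676.4 km; running total=24242.5 km
Leg 2 bearing: y=sinΔλ·cosφ2=0.23008689, x=cosφ1·sinφ2-sinφ1·cosφ2·cosΔλ=0.44434888; θ=atan2(y, x)=27.3754° ≈ 27.4°
Leg 3: φ1=1.2415801, φ2=0.9111142, Δφ=-0.3304659, Δλ=3.6392000 rad; a=sin²(Δφ/2)+cosφ1·cosφ2·sin²(Δλ/2)=0.2131801965; c=2·atan2(√a, √(1-a))=0.959853969; dist=6371·c=6115.230 ≈ 6115.2 km; running total=30357.7 km
Leg 3 bearing: y=sinΔλ·cosφ2=-0.29253575, x=cosφ1·sinφ2-sinφ1·cosφ2·cosΔλ=0.76508852; θ=atan2(y, x)=-20.9246° <0 so +360° → 339.0754° ≈ 339.1°
Leg 4: φ1=0.9111142, φ2=-0.3182852, Δφ=-1.2293995, Δλ=-3.4566368 rad; a=sin²(Δφ/2)+cosφ1·cosφ2·sin²(Δλ/2)=0.9003574138; c=2·atan2(√a, √(1-a))=2.499283872; dist=6371·c=15922.938 ≈ 15922.9 km; running total=46280.6 km
Leg 4 bearing: y=sinΔλ·cosφ2=0.29429532, x=cosφ1·sinφ2-sinφ1·cosφ2·cosΔλ=0.52177201; θ=atan2(y, x)=29.4243° ≈ 29.4°
Leg 5: φ1=-0.3182852, φ2=-1.1912012, Δφ=-0.8729160, Δλ=0.1150486 rad; a=sin²(Δφ/2)+cosφ1·cosφ2·sin²(Δλ/2)=0.1798657487; c=2·atan2(√a, √(1-a))=0.875948568; dist=6371·c=5580.668 ≈ 5580.7 km; running total=51861.3 km
Leg 5 bearing: y=sinΔλ·cosφ2=0.04253665, x=cosφ1·sinφ2-sinφ1·cosφ2·cosΔλ=-0.76697254; θ=atan2(y, x)=176.8256° ≈ 176.8°
Leg 6: φ1=-1.1912012, φ2=-1.2907303, Δφ=-0.0995291, Δλ=2.0841256 rad; a=sin²(Δφ/2)+cosφ1·cosφ2·sin²(Δλ/2)=0.0788368288; c=2·atan2(√a, √(1-a))=0.569211260; dist=6371·c=3626.445 ≈ 3626.4 km; running total=55487.7 km
Leg 6 bearing: y=sinΔλ·cosφ2=0.24079264, x=cosφ1·sinφ2-sinφ1·cosφ2·cosΔλ=-0.48218797; θ=atan2(y, x)=153.4636° ≈ 153.5°

Leg 1: dist=7566.1 km, bearing=194.7°
Leg 2: dist=16676.4 km, bearing=27.4°
Leg 3: dist=6115.2 km, bearing=339.1°
Leg 4: dist=15922.9 km, bearing=29.4°
Leg 5: dist=5580.7 km, bearing=176.8°
Leg 6: dist=3626.4 km, bearing=153.5°
Total: 55487.7 km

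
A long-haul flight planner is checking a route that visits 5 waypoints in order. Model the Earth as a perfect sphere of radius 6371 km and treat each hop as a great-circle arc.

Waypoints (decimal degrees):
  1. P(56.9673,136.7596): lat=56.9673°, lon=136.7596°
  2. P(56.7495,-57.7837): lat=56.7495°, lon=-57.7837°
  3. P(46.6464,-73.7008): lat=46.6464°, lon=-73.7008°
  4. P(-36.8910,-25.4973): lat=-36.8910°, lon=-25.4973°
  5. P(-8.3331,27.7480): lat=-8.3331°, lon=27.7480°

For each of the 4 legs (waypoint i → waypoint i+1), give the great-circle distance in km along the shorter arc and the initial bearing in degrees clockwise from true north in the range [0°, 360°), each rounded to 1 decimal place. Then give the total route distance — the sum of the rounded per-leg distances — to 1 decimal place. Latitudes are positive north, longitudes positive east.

Leg 1: dist=7303.6 km, bearing=8.7°
Leg 2: dist=1562.9 km, bearing=230.8°
Leg 3: dist=10457.5 km, bearing=143.3°
Leg 4: dist=6216.7 km, bearing=73.2°
Total: 25540.7 km

Leg 1: φ1=0.9942670, φ2=0.9904656, Δφ=-0.0038013, Δλ=-3.3954211 rad; a=sin²(Δφ/2)+cosφ1·cosφ2·sin²(Δλ/2)=0.2941034099; c=2·atan2(√a, √(1-a))=1.146375372; dist=6371·c=7303.557 ≈ 7303.6 km; running total=7303.6 km
Leg 1 bearing: y=sinΔλ·cosφ2=0.13768462, x=cosφ1·sinφ2-sinφ1·cosφ2·cosΔλ=0.90081592; θ=atan2(y, x)=8.6901° ≈ 8.7°
Leg 2: φ1=0.9904656, φ2=0.8141333, Δφ=-0.1763324, Δλ=-0.2778058 rad; a=sin²(Δφ/2)+cosφ1·cosφ2·sin²(Δλ/2)=0.0149689839; c=2·atan2(√a, √(1-a))=0.245310221; dist=6371·c=1562.871 ≈ 1562.9 km; running total=8866.5 km
Leg 2 bearing: y=sinΔλ·cosφ2=-0.18826974, x=cosφ1·sinφ2-sinφ1·cosφ2·cosΔλ=-0.15340847; θ=atan2(y, x)=-129.1743° <0 so +360° → 230.8257° ≈ 230.8°
Leg 3: φ1=0.8141333, φ2=-0.6438694, Δφ=-1.4580027, Δλ=0.8413098 rad; a=sin²(Δφ/2)+cosφ1·cosφ2·sin²(Δλ/2)=0.5352799194; c=2·atan2(√a, √(1-a))=1.641414847; dist=6371·c=10457.454 ≈ 10457.5 km; running total=19324.0 km
Leg 3 bearing: y=sinΔλ·cosφ2=0.59624858, x=cosφ1·sinφ2-sinφ1·cosφ2·cosΔλ=-0.79969303; θ=atan2(y, x)=143.2919° ≈ 143.3°
Leg 4: φ1=-0.6438694, φ2=-0.1454400, Δφ=0.4984294, Δλ=0.9293058 rad; a=sin²(Δφ/2)+cosφ1·cosφ2·sin²(Δλ/2)=0.2197366750; c=2·atan2(√a, √(1-a))=0.975774718; dist=6371·c=6216.661 ≈ 6216.7 km; running total=25540.7 km
Leg 4 bearing: y=sinΔλ·cosφ2=0.79274579, x=cosφ1·sinφ2-sinφ1·cosφ2·cosΔλ=0.23950779; θ=atan2(y, x)=73.1892° ≈ 73.2°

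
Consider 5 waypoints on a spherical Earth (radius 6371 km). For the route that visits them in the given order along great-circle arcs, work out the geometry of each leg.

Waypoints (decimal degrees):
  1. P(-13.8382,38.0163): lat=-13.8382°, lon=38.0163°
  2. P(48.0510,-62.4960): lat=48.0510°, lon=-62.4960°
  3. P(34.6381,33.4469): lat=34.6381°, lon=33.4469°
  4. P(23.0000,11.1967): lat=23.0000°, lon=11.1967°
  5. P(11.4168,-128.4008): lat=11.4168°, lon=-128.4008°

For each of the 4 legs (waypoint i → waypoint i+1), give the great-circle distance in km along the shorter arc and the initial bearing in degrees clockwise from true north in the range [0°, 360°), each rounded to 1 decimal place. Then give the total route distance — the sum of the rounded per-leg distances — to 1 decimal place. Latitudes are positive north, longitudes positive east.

Leg 1: dist=11924.1 km, bearing=316.5°
Leg 2: dist=7621.7 km, bearing=61.6°
Leg 3: dist=2515.7 km, bearing=245.0°
Leg 4: dist=14185.4 km, bearing=306.7°
Total: 36246.9 km

Leg 1: φ1=-0.2415222, φ2=0.8386482, Δφ=1.0801703, Δλ=-1.7542706 rad; a=sin²(Δφ/2)+cosφ1·cosφ2·sin²(Δλ/2)=0.6481542031; c=2·atan2(√a, √(1-a))=1.871621481; dist=6371·c=11924.100 ≈ 11924.1 km; running total=11924.1 km
Leg 1 bearing: y=sinΔλ·cosφ2=-0.65724912, x=cosφ1·sinφ2-sinφ1·cosφ2·cosΔλ=0.69298263; θ=atan2(y, x)=-43.4840° <0 so +360° → 316.5160° ≈ 316.5°
Leg 2: φ1=0.8386482, φ2=0.6045489, Δφ=-0.2340993, Δλ=1.6745195 rad; a=sin²(Δφ/2)+cosφ1·cosφ2·sin²(Δλ/2)=0.3171045656; c=2·atan2(√a, √(1-a))=1.196313906; dist=6371·c=7621.716 ≈ 7621.7 km; running total=19545.8 km
Leg 2 bearing: y=sinΔλ·cosφ2=0.81833673, x=cosφ1·sinφ2-sinφ1·cosφ2·cosΔλ=0.44330806; θ=atan2(y, x)=61.5548° ≈ 61.6°
Leg 3: φ1=0.6045489, φ2=0.4014257, Δφ=-0.2031232, Δλ=-0.3883392 rad; a=sin²(Δφ/2)+cosφ1·cosφ2·sin²(Δλ/2)=0.0384759109; c=2·atan2(√a, √(1-a))=0.394865850; dist=6371·c=2515.690 ≈ 2515.7 km; running total=22061.5 km
Leg 3 bearing: y=sinΔλ·cosφ2=-0.34855086, x=cosφ1·sinφ2-sinφ1·cosφ2·cosΔλ=-0.16277087; θ=atan2(y, x)=-115.0323° <0 so +360° → 244.9677° ≈ 245.0°
Leg 4: φ1=0.4014257, φ2=0.1992608, Δφ=-0.2021650, Δλ=-2.4364360 rad; a=sin²(Δφ/2)+cosφ1·cosφ2·sin²(Δλ/2)=0.8048802266; c=2·atan2(√a, √(1-a))=2.226554648; dist=6371·c=14185.380 ≈ 14185.4 km; running total=36246.9 km
Leg 4 bearing: y=sinΔλ·cosφ2=-0.63532824, x=cosφ1·sinφ2-sinφ1·cosφ2·cosΔλ=0.47386730; θ=atan2(y, x)=-53.2821° <0 so +360° → 306.7179° ≈ 306.7°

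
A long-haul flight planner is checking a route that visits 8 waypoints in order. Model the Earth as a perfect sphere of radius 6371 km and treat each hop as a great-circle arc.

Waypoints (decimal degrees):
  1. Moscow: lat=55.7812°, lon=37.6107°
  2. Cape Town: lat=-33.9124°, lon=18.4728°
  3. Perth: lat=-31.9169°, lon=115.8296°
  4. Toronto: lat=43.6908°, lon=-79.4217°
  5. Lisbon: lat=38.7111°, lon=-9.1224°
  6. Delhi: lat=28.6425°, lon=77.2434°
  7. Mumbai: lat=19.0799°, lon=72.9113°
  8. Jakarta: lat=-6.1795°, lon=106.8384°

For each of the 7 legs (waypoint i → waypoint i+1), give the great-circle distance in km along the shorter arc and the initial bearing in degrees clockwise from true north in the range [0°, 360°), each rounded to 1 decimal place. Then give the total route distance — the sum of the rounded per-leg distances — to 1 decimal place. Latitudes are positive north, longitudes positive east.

Leg 1: dist=10137.8 km, bearing=195.8°
Leg 2: dist=8693.7 km, bearing=120.7°
Leg 3: dist=18147.6 km, bearing=41.2°
Leg 4: dist=5729.1 km, bearing=69.8°
Leg 5: dist=7775.7 km, bearing=68.8°
Leg 6: dist=1150.6 km, bearing=203.4°
Leg 7: dist=4658.0 km, bearing=123.8°
Total: 56292.5 km

Leg 1: φ1=0.9735656, φ2=-0.5918830, Δφ=-1.5654486, Δλ=-0.3340194 rad; a=sin²(Δφ/2)+cosφ1·cosφ2·sin²(Δλ/2)=0.5102227149; c=2·atan2(√a, √(1-a))=1.591243181; dist=6371·c=10137.810 ≈ 10137.8 km; running total=10137.8 km
Leg 1 bearing: y=sinΔλ·cosφ2=-0.27207405, x=cosφ1·sinφ2-sinφ1·cosφ2·cosΔλ=-0.96205909; θ=atan2(y, x)=-164.2089° <0 so +360° → 195.7911° ≈ 195.8°
Leg 2: φ1=-0.5918830, φ2=-0.5570550, Δφ=0.0348280, Δλ=1.6991967 rad; a=sin²(Δφ/2)+cosφ1·cosφ2·sin²(Δλ/2)=0.3976158029; c=2·atan2(√a, √(1-a))=1.364569245; dist=6371·c=8693.671 ≈ 8693.7 km; running total=18831.5 km
Leg 2 bearing: y=sinΔλ·cosφ2=0.84182832, x=cosφ1·sinφ2-sinφ1·cosφ2·cosΔλ=-0.49939461; θ=atan2(y, x)=120.6775° ≈ 120.7°
Leg 3: φ1=-0.5570550, φ2=0.7625483, Δφ=1.3196033, Δλ=-3.4077781 rad; a=sin²(Δφ/2)+cosφ1·cosφ2·sin²(Δλ/2)=0.9786723217; c=2·atan2(√a, √(1-a))=2.848464352; dist=6371·c=18147.566 ≈ 18147.6 km; running total=36979.1 km
Leg 3 bearing: y=sinΔλ·cosφ2=0.19020793, x=cosφ1·sinφ2-sinφ1·cosφ2·cosΔλ=0.21751362; θ=atan2(y, x)=41.1685° ≈ 41.2°
Leg 4: φ1=0.7625483, φ2=0.6756362, Δφ=-0.0869122, Δλ=1.2269542 rad; a=sin²(Δφ/2)+cosφ1·cosφ2·sin²(Δλ/2)=0.1888975516; c=2·atan2(√a, √(1-a))=0.899240281; dist=6371·c=5729.060 ≈ 5729.1 km; running total=42708.2 km
Leg 4 bearing: y=sinΔλ·cosφ2=0.73463497, x=cosφ1·sinφ2-sinφ1·cosφ2·cosΔλ=0.27050420; θ=atan2(y, x)=69.7855° ≈ 69.8°
Leg 5: φ1=0.6756362, φ2=0.4999059, Δφ=-0.1757302, Δλ=1.5073676 rad; a=sin²(Δφ/2)+cosφ1·cosφ2·sin²(Δλ/2)=0.3284068144; c=2·atan2(√a, √(1-a))=1.220489122; dist=6371·c=7775.736 ≈ 7775.7 km; running total=50483.9 km
Leg 5 bearing: y=sinΔλ·cosφ2=0.87586281, x=cosφ1·sinφ2-sinφ1·cosφ2·cosΔλ=0.33924542; θ=atan2(y, x)=68.8273° ≈ 68.8°
Leg 6: φ1=0.4999059, φ2=0.3330071, Δφ=-0.1668989, Δλ=-0.0756094 rad; a=sin²(Δφ/2)+cosφ1·cosφ2·sin²(Δλ/2)=0.0081324874; c=2·atan2(√a, √(1-a))=0.180605972; dist=6371·c=1150.641 ≈ 1150.6 km; running total=51634.5 km
Leg 6 bearing: y=sinΔλ·cosφ2=-0.07138764, x=cosφ1·sinφ2-sinφ1·cosφ2·cosΔλ=-0.16483084; θ=atan2(y, x)=-156.5827° <0 so +360° → 203.4173° ≈ 203.4°
Leg 7: φ1=0.3330071, φ2=-0.1078526, Δφ=-0.4408597, Δλ=0.5921396 rad; a=sin²(Δφ/2)+cosφ1·cosφ2·sin²(Δλ/2)=0.1277892824; c=2·atan2(√a, √(1-a))=0.731128396; dist=6371·c=4658.019 ≈ 4658.0 km; running total=56292.5 km
Leg 7 bearing: y=sinΔλ·cosφ2=0.55489459, x=cosφ1·sinφ2-sinφ1·cosφ2·cosΔλ=-0.37138756; θ=atan2(y, x)=123.7942° ≈ 123.8°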